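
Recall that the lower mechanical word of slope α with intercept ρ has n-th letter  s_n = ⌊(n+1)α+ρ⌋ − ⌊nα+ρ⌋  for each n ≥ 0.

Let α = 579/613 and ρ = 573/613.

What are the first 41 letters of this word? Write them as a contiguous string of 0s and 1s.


n=0: ⌊(1·579+573)/613⌋ − ⌊(0·579+573)/613⌋ = ⌊1152/613⌋ − ⌊573/613⌋ = 1 − 0 = 1
n=1: ⌊(2·579+573)/613⌋ − ⌊(1·579+573)/613⌋ = ⌊1731/613⌋ − ⌊1152/613⌋ = 2 − 1 = 1
n=2: ⌊(3·579+573)/613⌋ − ⌊(2·579+573)/613⌋ = ⌊2310/613⌋ − ⌊1731/613⌋ = 3 − 2 = 1
n=3: ⌊(4·579+573)/613⌋ − ⌊(3·579+573)/613⌋ = ⌊2889/613⌋ − ⌊2310/613⌋ = 4 − 3 = 1
n=4: ⌊(5·579+573)/613⌋ − ⌊(4·579+573)/613⌋ = ⌊3468/613⌋ − ⌊2889/613⌋ = 5 − 4 = 1
n=5: ⌊(6·579+573)/613⌋ − ⌊(5·579+573)/613⌋ = ⌊4047/613⌋ − ⌊3468/613⌋ = 6 − 5 = 1
n=6: ⌊(7·579+573)/613⌋ − ⌊(6·579+573)/613⌋ = ⌊4626/613⌋ − ⌊4047/613⌋ = 7 − 6 = 1
n=7: ⌊(8·579+573)/613⌋ − ⌊(7·579+573)/613⌋ = ⌊5205/613⌋ − ⌊4626/613⌋ = 8 − 7 = 1
n=8: ⌊(9·579+573)/613⌋ − ⌊(8·579+573)/613⌋ = ⌊5784/613⌋ − ⌊5205/613⌋ = 9 − 8 = 1
n=9: ⌊(10·579+573)/613⌋ − ⌊(9·579+573)/613⌋ = ⌊6363/613⌋ − ⌊5784/613⌋ = 10 − 9 = 1
n=10: ⌊(11·579+573)/613⌋ − ⌊(10·579+573)/613⌋ = ⌊6942/613⌋ − ⌊6363/613⌋ = 11 − 10 = 1
n=11: ⌊(12·579+573)/613⌋ − ⌊(11·579+573)/613⌋ = ⌊7521/613⌋ − ⌊6942/613⌋ = 12 − 11 = 1
n=12: ⌊(13·579+573)/613⌋ − ⌊(12·579+573)/613⌋ = ⌊8100/613⌋ − ⌊7521/613⌋ = 13 − 12 = 1
n=13: ⌊(14·579+573)/613⌋ − ⌊(13·579+573)/613⌋ = ⌊8679/613⌋ − ⌊8100/613⌋ = 14 − 13 = 1
n=14: ⌊(15·579+573)/613⌋ − ⌊(14·579+573)/613⌋ = ⌊9258/613⌋ − ⌊8679/613⌋ = 15 − 14 = 1
n=15: ⌊(16·579+573)/613⌋ − ⌊(15·579+573)/613⌋ = ⌊9837/613⌋ − ⌊9258/613⌋ = 16 − 15 = 1
n=16: ⌊(17·579+573)/613⌋ − ⌊(16·579+573)/613⌋ = ⌊10416/613⌋ − ⌊9837/613⌋ = 16 − 16 = 0
n=17: ⌊(18·579+573)/613⌋ − ⌊(17·579+573)/613⌋ = ⌊10995/613⌋ − ⌊10416/613⌋ = 17 − 16 = 1
n=18: ⌊(19·579+573)/613⌋ − ⌊(18·579+573)/613⌋ = ⌊11574/613⌋ − ⌊10995/613⌋ = 18 − 17 = 1
n=19: ⌊(20·579+573)/613⌋ − ⌊(19·579+573)/613⌋ = ⌊12153/613⌋ − ⌊11574/613⌋ = 19 − 18 = 1
n=20: ⌊(21·579+573)/613⌋ − ⌊(20·579+573)/613⌋ = ⌊12732/613⌋ − ⌊12153/613⌋ = 20 − 19 = 1
n=21: ⌊(22·579+573)/613⌋ − ⌊(21·579+573)/613⌋ = ⌊13311/613⌋ − ⌊12732/613⌋ = 21 − 20 = 1
n=22: ⌊(23·579+573)/613⌋ − ⌊(22·579+573)/613⌋ = ⌊13890/613⌋ − ⌊13311/613⌋ = 22 − 21 = 1
n=23: ⌊(24·579+573)/613⌋ − ⌊(23·579+573)/613⌋ = ⌊14469/613⌋ − ⌊13890/613⌋ = 23 − 22 = 1
n=24: ⌊(25·579+573)/613⌋ − ⌊(24·579+573)/613⌋ = ⌊15048/613⌋ − ⌊14469/613⌋ = 24 − 23 = 1
n=25: ⌊(26·579+573)/613⌋ − ⌊(25·579+573)/613⌋ = ⌊15627/613⌋ − ⌊15048/613⌋ = 25 − 24 = 1
n=26: ⌊(27·579+573)/613⌋ − ⌊(26·579+573)/613⌋ = ⌊16206/613⌋ − ⌊15627/613⌋ = 26 − 25 = 1
n=27: ⌊(28·579+573)/613⌋ − ⌊(27·579+573)/613⌋ = ⌊16785/613⌋ − ⌊16206/613⌋ = 27 − 26 = 1
n=28: ⌊(29·579+573)/613⌋ − ⌊(28·579+573)/613⌋ = ⌊17364/613⌋ − ⌊16785/613⌋ = 28 − 27 = 1
n=29: ⌊(30·579+573)/613⌋ − ⌊(29·579+573)/613⌋ = ⌊17943/613⌋ − ⌊17364/613⌋ = 29 − 28 = 1
n=30: ⌊(31·579+573)/613⌋ − ⌊(30·579+573)/613⌋ = ⌊18522/613⌋ − ⌊17943/613⌋ = 30 − 29 = 1
n=31: ⌊(32·579+573)/613⌋ − ⌊(31·579+573)/613⌋ = ⌊19101/613⌋ − ⌊18522/613⌋ = 31 − 30 = 1
n=32: ⌊(33·579+573)/613⌋ − ⌊(32·579+573)/613⌋ = ⌊19680/613⌋ − ⌊19101/613⌋ = 32 − 31 = 1
n=33: ⌊(34·579+573)/613⌋ − ⌊(33·579+573)/613⌋ = ⌊20259/613⌋ − ⌊19680/613⌋ = 33 − 32 = 1
n=34: ⌊(35·579+573)/613⌋ − ⌊(34·579+573)/613⌋ = ⌊20838/613⌋ − ⌊20259/613⌋ = 33 − 33 = 0
n=35: ⌊(36·579+573)/613⌋ − ⌊(35·579+573)/613⌋ = ⌊21417/613⌋ − ⌊20838/613⌋ = 34 − 33 = 1
n=36: ⌊(37·579+573)/613⌋ − ⌊(36·579+573)/613⌋ = ⌊21996/613⌋ − ⌊21417/613⌋ = 35 − 34 = 1
n=37: ⌊(38·579+573)/613⌋ − ⌊(37·579+573)/613⌋ = ⌊22575/613⌋ − ⌊21996/613⌋ = 36 − 35 = 1
n=38: ⌊(39·579+573)/613⌋ − ⌊(38·579+573)/613⌋ = ⌊23154/613⌋ − ⌊22575/613⌋ = 37 − 36 = 1
n=39: ⌊(40·579+573)/613⌋ − ⌊(39·579+573)/613⌋ = ⌊23733/613⌋ − ⌊23154/613⌋ = 38 − 37 = 1
n=40: ⌊(41·579+573)/613⌋ − ⌊(40·579+573)/613⌋ = ⌊24312/613⌋ − ⌊23733/613⌋ = 39 − 38 = 1

11111111111111110111111111111111110111111


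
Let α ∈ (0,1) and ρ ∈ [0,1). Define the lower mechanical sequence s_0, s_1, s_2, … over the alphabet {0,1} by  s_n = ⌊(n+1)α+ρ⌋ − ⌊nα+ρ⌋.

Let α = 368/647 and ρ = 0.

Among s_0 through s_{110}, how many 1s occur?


63

#1s = Σ_{n=0}^{110} s_n = Σ_{n=0}^{110} (⌊(n+1)α+ρ⌋ − ⌊nα+ρ⌋)
the sum telescopes: every ⌊nα+ρ⌋ with 0 < n < 111 appears once with + and once with −, leaving ⌊111α+ρ⌋ − ⌊0·α+ρ⌋
111α + ρ = (111·368) / 647 = 40848/647
ρ = 0/647
⌊40848/647⌋ = 63,  ⌊0/647⌋ = 0
#1s = 63 − 0 = 63


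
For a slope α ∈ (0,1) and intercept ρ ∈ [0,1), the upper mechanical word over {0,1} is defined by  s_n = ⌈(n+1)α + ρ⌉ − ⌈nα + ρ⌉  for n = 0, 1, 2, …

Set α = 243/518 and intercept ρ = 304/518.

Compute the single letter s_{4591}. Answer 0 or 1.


(n+1)α + ρ = (4592·243 + 304) / 518 = 1116160/518
nα + ρ     = (4591·243 + 304) / 518 = 1115917/518
⌈1116160/518⌉ = 2155,  ⌈1115917/518⌉ = 2155
s_{4591} = 2155 − 2155 = 0

0


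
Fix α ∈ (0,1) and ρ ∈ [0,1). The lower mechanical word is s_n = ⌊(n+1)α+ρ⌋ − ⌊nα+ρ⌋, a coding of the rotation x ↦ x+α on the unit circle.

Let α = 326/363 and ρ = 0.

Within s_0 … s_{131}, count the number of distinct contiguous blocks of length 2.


3

t_n = ⌊(n·326)/363⌋ for n = 0 … 132:
  n=0…9: ⌊0/363⌋=0 ⌊326/363⌋=0 ⌊652/363⌋=1 ⌊978/363⌋=2 ⌊1304/363⌋=3 ⌊1630/363⌋=4 ⌊1956/363⌋=5 ⌊2282/363⌋=6 ⌊2608/363⌋=7 ⌊2934/363⌋=8
  n=10…19: ⌊3260/363⌋=8 ⌊3586/363⌋=9 ⌊3912/363⌋=10 ⌊4238/363⌋=11 ⌊4564/363⌋=12 ⌊4890/363⌋=13 ⌊5216/363⌋=14 ⌊5542/363⌋=15 ⌊5868/363⌋=16 ⌊6194/363⌋=17
  n=20…29: ⌊6520/363⌋=17 ⌊6846/363⌋=18 ⌊7172/363⌋=19 ⌊7498/363⌋=20 ⌊7824/363⌋=21 ⌊8150/363⌋=22 ⌊8476/363⌋=23 ⌊8802/363⌋=24 ⌊9128/363⌋=25 ⌊9454/363⌋=26
  n=30…39: ⌊9780/363⌋=26 ⌊10106/363⌋=27 ⌊10432/363⌋=28 ⌊10758/363⌋=29 ⌊11084/363⌋=30 ⌊11410/363⌋=31 ⌊11736/363⌋=32 ⌊12062/363⌋=33 ⌊12388/363⌋=34 ⌊12714/363⌋=35
  n=40…49: ⌊13040/363⌋=35 ⌊13366/363⌋=36 ⌊13692/363⌋=37 ⌊14018/363⌋=38 ⌊14344/363⌋=39 ⌊14670/363⌋=40 ⌊14996/363⌋=41 ⌊15322/363⌋=42 ⌊15648/363⌋=43 ⌊15974/363⌋=44
  n=50…59: ⌊16300/363⌋=44 ⌊16626/363⌋=45 ⌊16952/363⌋=46 ⌊17278/363⌋=47 ⌊17604/363⌋=48 ⌊17930/363⌋=49 ⌊18256/363⌋=50 ⌊18582/363⌋=51 ⌊18908/363⌋=52 ⌊19234/363⌋=52
  n=60…69: ⌊19560/363⌋=53 ⌊19886/363⌋=54 ⌊20212/363⌋=55 ⌊20538/363⌋=56 ⌊20864/363⌋=57 ⌊21190/363⌋=58 ⌊21516/363⌋=59 ⌊21842/363⌋=60 ⌊22168/363⌋=61 ⌊22494/363⌋=61
  n=70…79: ⌊22820/363⌋=62 ⌊23146/363⌋=63 ⌊23472/363⌋=64 ⌊23798/363⌋=65 ⌊24124/363⌋=66 ⌊24450/363⌋=67 ⌊24776/363⌋=68 ⌊25102/363⌋=69 ⌊25428/363⌋=70 ⌊25754/363⌋=70
  n=80…89: ⌊26080/363⌋=71 ⌊26406/363⌋=72 ⌊26732/363⌋=73 ⌊27058/363⌋=74 ⌊27384/363⌋=75 ⌊27710/363⌋=76 ⌊28036/363⌋=77 ⌊28362/363⌋=78 ⌊28688/363⌋=79 ⌊29014/363⌋=79
  n=90…99: ⌊29340/363⌋=80 ⌊29666/363⌋=81 ⌊29992/363⌋=82 ⌊30318/363⌋=83 ⌊30644/363⌋=84 ⌊30970/363⌋=85 ⌊31296/363⌋=86 ⌊31622/363⌋=87 ⌊31948/363⌋=88 ⌊32274/363⌋=88
  n=100…109: ⌊32600/363⌋=89 ⌊32926/363⌋=90 ⌊33252/363⌋=91 ⌊33578/363⌋=92 ⌊33904/363⌋=93 ⌊34230/363⌋=94 ⌊34556/363⌋=95 ⌊34882/363⌋=96 ⌊35208/363⌋=96 ⌊35534/363⌋=97
  n=110…119: ⌊35860/363⌋=98 ⌊36186/363⌋=99 ⌊36512/363⌋=100 ⌊36838/363⌋=101 ⌊37164/363⌋=102 ⌊37490/363⌋=103 ⌊37816/363⌋=104 ⌊38142/363⌋=105 ⌊38468/363⌋=105 ⌊38794/363⌋=106
  n=120…129: ⌊39120/363⌋=107 ⌊39446/363⌋=108 ⌊39772/363⌋=109 ⌊40098/363⌋=110 ⌊40424/363⌋=111 ⌊40750/363⌋=112 ⌊41076/363⌋=113 ⌊41402/363⌋=114 ⌊41728/363⌋=114 ⌊42054/363⌋=115
  n=130…132: ⌊42380/363⌋=116 ⌊42706/363⌋=117 ⌊43032/363⌋=118
s_n = t_(n+1) − t_n for n = 0 … 131 gives
prefix = 011111111011111111101111111110111111111011111111101111111101111111110111111111011111111101111111110111111110111111111011111111101111
slide a length-2 window over [0..1] … [130..131] (131 windows); first occurrence of each distinct factor:
  [  0..  1] 01
  [  1..  2] 11
  [  8..  9] 10
  (the other 128 windows repeat one of these)
distinct factors: {01, 10, 11}
count = 3  (Sturmian bound for length 2 is 3)


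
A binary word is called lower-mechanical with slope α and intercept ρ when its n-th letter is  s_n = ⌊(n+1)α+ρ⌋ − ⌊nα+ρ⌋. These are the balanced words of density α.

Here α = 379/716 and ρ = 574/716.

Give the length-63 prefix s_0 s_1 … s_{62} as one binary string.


n=0: ⌊(1·379+574)/716⌋ − ⌊(0·379+574)/716⌋ = ⌊953/716⌋ − ⌊574/716⌋ = 1 − 0 = 1
n=1: ⌊(2·379+574)/716⌋ − ⌊(1·379+574)/716⌋ = ⌊1332/716⌋ − ⌊953/716⌋ = 1 − 1 = 0
n=2: ⌊(3·379+574)/716⌋ − ⌊(2·379+574)/716⌋ = ⌊1711/716⌋ − ⌊1332/716⌋ = 2 − 1 = 1
n=3: ⌊(4·379+574)/716⌋ − ⌊(3·379+574)/716⌋ = ⌊2090/716⌋ − ⌊1711/716⌋ = 2 − 2 = 0
n=4: ⌊(5·379+574)/716⌋ − ⌊(4·379+574)/716⌋ = ⌊2469/716⌋ − ⌊2090/716⌋ = 3 − 2 = 1
n=5: ⌊(6·379+574)/716⌋ − ⌊(5·379+574)/716⌋ = ⌊2848/716⌋ − ⌊2469/716⌋ = 3 − 3 = 0
n=6: ⌊(7·379+574)/716⌋ − ⌊(6·379+574)/716⌋ = ⌊3227/716⌋ − ⌊2848/716⌋ = 4 − 3 = 1
n=7: ⌊(8·379+574)/716⌋ − ⌊(7·379+574)/716⌋ = ⌊3606/716⌋ − ⌊3227/716⌋ = 5 − 4 = 1
n=8: ⌊(9·379+574)/716⌋ − ⌊(8·379+574)/716⌋ = ⌊3985/716⌋ − ⌊3606/716⌋ = 5 − 5 = 0
n=9: ⌊(10·379+574)/716⌋ − ⌊(9·379+574)/716⌋ = ⌊4364/716⌋ − ⌊3985/716⌋ = 6 − 5 = 1
n=10: ⌊(11·379+574)/716⌋ − ⌊(10·379+574)/716⌋ = ⌊4743/716⌋ − ⌊4364/716⌋ = 6 − 6 = 0
n=11: ⌊(12·379+574)/716⌋ − ⌊(11·379+574)/716⌋ = ⌊5122/716⌋ − ⌊4743/716⌋ = 7 − 6 = 1
n=12: ⌊(13·379+574)/716⌋ − ⌊(12·379+574)/716⌋ = ⌊5501/716⌋ − ⌊5122/716⌋ = 7 − 7 = 0
n=13: ⌊(14·379+574)/716⌋ − ⌊(13·379+574)/716⌋ = ⌊5880/716⌋ − ⌊5501/716⌋ = 8 − 7 = 1
n=14: ⌊(15·379+574)/716⌋ − ⌊(14·379+574)/716⌋ = ⌊6259/716⌋ − ⌊5880/716⌋ = 8 − 8 = 0
n=15: ⌊(16·379+574)/716⌋ − ⌊(15·379+574)/716⌋ = ⌊6638/716⌋ − ⌊6259/716⌋ = 9 − 8 = 1
n=16: ⌊(17·379+574)/716⌋ − ⌊(16·379+574)/716⌋ = ⌊7017/716⌋ − ⌊6638/716⌋ = 9 − 9 = 0
n=17: ⌊(18·379+574)/716⌋ − ⌊(17·379+574)/716⌋ = ⌊7396/716⌋ − ⌊7017/716⌋ = 10 − 9 = 1
n=18: ⌊(19·379+574)/716⌋ − ⌊(18·379+574)/716⌋ = ⌊7775/716⌋ − ⌊7396/716⌋ = 10 − 10 = 0
n=19: ⌊(20·379+574)/716⌋ − ⌊(19·379+574)/716⌋ = ⌊8154/716⌋ − ⌊7775/716⌋ = 11 − 10 = 1
n=20: ⌊(21·379+574)/716⌋ − ⌊(20·379+574)/716⌋ = ⌊8533/716⌋ − ⌊8154/716⌋ = 11 − 11 = 0
n=21: ⌊(22·379+574)/716⌋ − ⌊(21·379+574)/716⌋ = ⌊8912/716⌋ − ⌊8533/716⌋ = 12 − 11 = 1
n=22: ⌊(23·379+574)/716⌋ − ⌊(22·379+574)/716⌋ = ⌊9291/716⌋ − ⌊8912/716⌋ = 12 − 12 = 0
n=23: ⌊(24·379+574)/716⌋ − ⌊(23·379+574)/716⌋ = ⌊9670/716⌋ − ⌊9291/716⌋ = 13 − 12 = 1
n=24: ⌊(25·379+574)/716⌋ − ⌊(24·379+574)/716⌋ = ⌊10049/716⌋ − ⌊9670/716⌋ = 14 − 13 = 1
n=25: ⌊(26·379+574)/716⌋ − ⌊(25·379+574)/716⌋ = ⌊10428/716⌋ − ⌊10049/716⌋ = 14 − 14 = 0
n=26: ⌊(27·379+574)/716⌋ − ⌊(26·379+574)/716⌋ = ⌊10807/716⌋ − ⌊10428/716⌋ = 15 − 14 = 1
n=27: ⌊(28·379+574)/716⌋ − ⌊(27·379+574)/716⌋ = ⌊11186/716⌋ − ⌊10807/716⌋ = 15 − 15 = 0
n=28: ⌊(29·379+574)/716⌋ − ⌊(28·379+574)/716⌋ = ⌊11565/716⌋ − ⌊11186/716⌋ = 16 − 15 = 1
n=29: ⌊(30·379+574)/716⌋ − ⌊(29·379+574)/716⌋ = ⌊11944/716⌋ − ⌊11565/716⌋ = 16 − 16 = 0
n=30: ⌊(31·379+574)/716⌋ − ⌊(30·379+574)/716⌋ = ⌊12323/716⌋ − ⌊11944/716⌋ = 17 − 16 = 1
n=31: ⌊(32·379+574)/716⌋ − ⌊(31·379+574)/716⌋ = ⌊12702/716⌋ − ⌊12323/716⌋ = 17 − 17 = 0
n=32: ⌊(33·379+574)/716⌋ − ⌊(32·379+574)/716⌋ = ⌊13081/716⌋ − ⌊12702/716⌋ = 18 − 17 = 1
n=33: ⌊(34·379+574)/716⌋ − ⌊(33·379+574)/716⌋ = ⌊13460/716⌋ − ⌊13081/716⌋ = 18 − 18 = 0
n=34: ⌊(35·379+574)/716⌋ − ⌊(34·379+574)/716⌋ = ⌊13839/716⌋ − ⌊13460/716⌋ = 19 − 18 = 1
n=35: ⌊(36·379+574)/716⌋ − ⌊(35·379+574)/716⌋ = ⌊14218/716⌋ − ⌊13839/716⌋ = 19 − 19 = 0
n=36: ⌊(37·379+574)/716⌋ − ⌊(36·379+574)/716⌋ = ⌊14597/716⌋ − ⌊14218/716⌋ = 20 − 19 = 1
n=37: ⌊(38·379+574)/716⌋ − ⌊(37·379+574)/716⌋ = ⌊14976/716⌋ − ⌊14597/716⌋ = 20 − 20 = 0
n=38: ⌊(39·379+574)/716⌋ − ⌊(38·379+574)/716⌋ = ⌊15355/716⌋ − ⌊14976/716⌋ = 21 − 20 = 1
n=39: ⌊(40·379+574)/716⌋ − ⌊(39·379+574)/716⌋ = ⌊15734/716⌋ − ⌊15355/716⌋ = 21 − 21 = 0
n=40: ⌊(41·379+574)/716⌋ − ⌊(40·379+574)/716⌋ = ⌊16113/716⌋ − ⌊15734/716⌋ = 22 − 21 = 1
n=41: ⌊(42·379+574)/716⌋ − ⌊(41·379+574)/716⌋ = ⌊16492/716⌋ − ⌊16113/716⌋ = 23 − 22 = 1
n=42: ⌊(43·379+574)/716⌋ − ⌊(42·379+574)/716⌋ = ⌊16871/716⌋ − ⌊16492/716⌋ = 23 − 23 = 0
n=43: ⌊(44·379+574)/716⌋ − ⌊(43·379+574)/716⌋ = ⌊17250/716⌋ − ⌊16871/716⌋ = 24 − 23 = 1
n=44: ⌊(45·379+574)/716⌋ − ⌊(44·379+574)/716⌋ = ⌊17629/716⌋ − ⌊17250/716⌋ = 24 − 24 = 0
n=45: ⌊(46·379+574)/716⌋ − ⌊(45·379+574)/716⌋ = ⌊18008/716⌋ − ⌊17629/716⌋ = 25 − 24 = 1
n=46: ⌊(47·379+574)/716⌋ − ⌊(46·379+574)/716⌋ = ⌊18387/716⌋ − ⌊18008/716⌋ = 25 − 25 = 0
n=47: ⌊(48·379+574)/716⌋ − ⌊(47·379+574)/716⌋ = ⌊18766/716⌋ − ⌊18387/716⌋ = 26 − 25 = 1
n=48: ⌊(49·379+574)/716⌋ − ⌊(48·379+574)/716⌋ = ⌊19145/716⌋ − ⌊18766/716⌋ = 26 − 26 = 0
n=49: ⌊(50·379+574)/716⌋ − ⌊(49·379+574)/716⌋ = ⌊19524/716⌋ − ⌊19145/716⌋ = 27 − 26 = 1
n=50: ⌊(51·379+574)/716⌋ − ⌊(50·379+574)/716⌋ = ⌊19903/716⌋ − ⌊19524/716⌋ = 27 − 27 = 0
n=51: ⌊(52·379+574)/716⌋ − ⌊(51·379+574)/716⌋ = ⌊20282/716⌋ − ⌊19903/716⌋ = 28 − 27 = 1
n=52: ⌊(53·379+574)/716⌋ − ⌊(52·379+574)/716⌋ = ⌊20661/716⌋ − ⌊20282/716⌋ = 28 − 28 = 0
n=53: ⌊(54·379+574)/716⌋ − ⌊(53·379+574)/716⌋ = ⌊21040/716⌋ − ⌊20661/716⌋ = 29 − 28 = 1
n=54: ⌊(55·379+574)/716⌋ − ⌊(54·379+574)/716⌋ = ⌊21419/716⌋ − ⌊21040/716⌋ = 29 − 29 = 0
n=55: ⌊(56·379+574)/716⌋ − ⌊(55·379+574)/716⌋ = ⌊21798/716⌋ − ⌊21419/716⌋ = 30 − 29 = 1
n=56: ⌊(57·379+574)/716⌋ − ⌊(56·379+574)/716⌋ = ⌊22177/716⌋ − ⌊21798/716⌋ = 30 − 30 = 0
n=57: ⌊(58·379+574)/716⌋ − ⌊(57·379+574)/716⌋ = ⌊22556/716⌋ − ⌊22177/716⌋ = 31 − 30 = 1
n=58: ⌊(59·379+574)/716⌋ − ⌊(58·379+574)/716⌋ = ⌊22935/716⌋ − ⌊22556/716⌋ = 32 − 31 = 1
n=59: ⌊(60·379+574)/716⌋ − ⌊(59·379+574)/716⌋ = ⌊23314/716⌋ − ⌊22935/716⌋ = 32 − 32 = 0
n=60: ⌊(61·379+574)/716⌋ − ⌊(60·379+574)/716⌋ = ⌊23693/716⌋ − ⌊23314/716⌋ = 33 − 32 = 1
n=61: ⌊(62·379+574)/716⌋ − ⌊(61·379+574)/716⌋ = ⌊24072/716⌋ − ⌊23693/716⌋ = 33 − 33 = 0
n=62: ⌊(63·379+574)/716⌋ − ⌊(62·379+574)/716⌋ = ⌊24451/716⌋ − ⌊24072/716⌋ = 34 − 33 = 1

101010110101010101010101101010101010101011010101010101010110101


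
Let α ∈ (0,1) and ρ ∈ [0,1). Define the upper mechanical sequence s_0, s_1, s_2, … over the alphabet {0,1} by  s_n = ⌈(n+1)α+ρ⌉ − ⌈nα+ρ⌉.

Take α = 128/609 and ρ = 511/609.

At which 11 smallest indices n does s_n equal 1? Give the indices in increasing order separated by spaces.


0 5 10 15 19 24 29 34 38 43 48

n=0: ⌈639/609⌉−⌈511/609⌉ = 2−1 = 1  ← one
n=1: ⌈767/609⌉−⌈639/609⌉ = 2−2 = 0
n=2: ⌈895/609⌉−⌈767/609⌉ = 2−2 = 0
n=3: ⌈1023/609⌉−⌈895/609⌉ = 2−2 = 0
n=4: ⌈1151/609⌉−⌈1023/609⌉ = 2−2 = 0
n=5: ⌈1279/609⌉−⌈1151/609⌉ = 3−2 = 1  ← one
n=6: ⌈1407/609⌉−⌈1279/609⌉ = 3−3 = 0
n=7: ⌈1535/609⌉−⌈1407/609⌉ = 3−3 = 0
n=8: ⌈1663/609⌉−⌈1535/609⌉ = 3−3 = 0
n=9: ⌈1791/609⌉−⌈1663/609⌉ = 3−3 = 0
n=10: ⌈1919/609⌉−⌈1791/609⌉ = 4−3 = 1  ← one
n=11: ⌈2047/609⌉−⌈1919/609⌉ = 4−4 = 0
n=12: ⌈2175/609⌉−⌈2047/609⌉ = 4−4 = 0
n=13: ⌈2303/609⌉−⌈2175/609⌉ = 4−4 = 0
n=14: ⌈2431/609⌉−⌈2303/609⌉ = 4−4 = 0
n=15: ⌈2559/609⌉−⌈2431/609⌉ = 5−4 = 1  ← one
n=16: ⌈2687/609⌉−⌈2559/609⌉ = 5−5 = 0
n=17: ⌈2815/609⌉−⌈2687/609⌉ = 5−5 = 0
n=18: ⌈2943/609⌉−⌈2815/609⌉ = 5−5 = 0
n=19: ⌈3071/609⌉−⌈2943/609⌉ = 6−5 = 1  ← one
n=20: ⌈3199/609⌉−⌈3071/609⌉ = 6−6 = 0
n=21: ⌈3327/609⌉−⌈3199/609⌉ = 6−6 = 0
n=22: ⌈3455/609⌉−⌈3327/609⌉ = 6−6 = 0
n=23: ⌈3583/609⌉−⌈3455/609⌉ = 6−6 = 0
n=24: ⌈3711/609⌉−⌈3583/609⌉ = 7−6 = 1  ← one
n=25: ⌈3839/609⌉−⌈3711/609⌉ = 7−7 = 0
n=26: ⌈3967/609⌉−⌈3839/609⌉ = 7−7 = 0
n=27: ⌈4095/609⌉−⌈3967/609⌉ = 7−7 = 0
n=28: ⌈4223/609⌉−⌈4095/609⌉ = 7−7 = 0
n=29: ⌈4351/609⌉−⌈4223/609⌉ = 8−7 = 1  ← one
n=30: ⌈4479/609⌉−⌈4351/609⌉ = 8−8 = 0
n=31: ⌈4607/609⌉−⌈4479/609⌉ = 8−8 = 0
n=32: ⌈4735/609⌉−⌈4607/609⌉ = 8−8 = 0
n=33: ⌈4863/609⌉−⌈4735/609⌉ = 8−8 = 0
n=34: ⌈4991/609⌉−⌈4863/609⌉ = 9−8 = 1  ← one
n=35: ⌈5119/609⌉−⌈4991/609⌉ = 9−9 = 0
n=36: ⌈5247/609⌉−⌈5119/609⌉ = 9−9 = 0
n=37: ⌈5375/609⌉−⌈5247/609⌉ = 9−9 = 0
n=38: ⌈5503/609⌉−⌈5375/609⌉ = 10−9 = 1  ← one
n=39: ⌈5631/609⌉−⌈5503/609⌉ = 10−10 = 0
n=40: ⌈5759/609⌉−⌈5631/609⌉ = 10−10 = 0
n=41: ⌈5887/609⌉−⌈5759/609⌉ = 10−10 = 0
n=42: ⌈6015/609⌉−⌈5887/609⌉ = 10−10 = 0
n=43: ⌈6143/609⌉−⌈6015/609⌉ = 11−10 = 1  ← one
n=44: ⌈6271/609⌉−⌈6143/609⌉ = 11−11 = 0
n=45: ⌈6399/609⌉−⌈6271/609⌉ = 11−11 = 0
n=46: ⌈6527/609⌉−⌈6399/609⌉ = 11−11 = 0
n=47: ⌈6655/609⌉−⌈6527/609⌉ = 11−11 = 0
n=48: ⌈6783/609⌉−⌈6655/609⌉ = 12−11 = 1  ← one
positions of the first 11 ones: 0 5 10 15 19 24 29 34 38 43 48


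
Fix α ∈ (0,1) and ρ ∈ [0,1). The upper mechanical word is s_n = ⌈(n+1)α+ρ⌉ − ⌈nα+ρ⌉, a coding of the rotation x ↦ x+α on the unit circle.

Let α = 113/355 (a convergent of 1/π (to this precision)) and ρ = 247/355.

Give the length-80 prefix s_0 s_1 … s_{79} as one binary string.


10001001001001001001001000100100100100100100100010010010010010010010001001001001

n=0: ⌈(1·113+247)/355⌉ − ⌈(0·113+247)/355⌉ = ⌈360/355⌉ − ⌈247/355⌉ = 2 − 1 = 1
n=1: ⌈(2·113+247)/355⌉ − ⌈(1·113+247)/355⌉ = ⌈473/355⌉ − ⌈360/355⌉ = 2 − 2 = 0
n=2: ⌈(3·113+247)/355⌉ − ⌈(2·113+247)/355⌉ = ⌈586/355⌉ − ⌈473/355⌉ = 2 − 2 = 0
n=3: ⌈(4·113+247)/355⌉ − ⌈(3·113+247)/355⌉ = ⌈699/355⌉ − ⌈586/355⌉ = 2 − 2 = 0
n=4: ⌈(5·113+247)/355⌉ − ⌈(4·113+247)/355⌉ = ⌈812/355⌉ − ⌈699/355⌉ = 3 − 2 = 1
n=5: ⌈(6·113+247)/355⌉ − ⌈(5·113+247)/355⌉ = ⌈925/355⌉ − ⌈812/355⌉ = 3 − 3 = 0
n=6: ⌈(7·113+247)/355⌉ − ⌈(6·113+247)/355⌉ = ⌈1038/355⌉ − ⌈925/355⌉ = 3 − 3 = 0
n=7: ⌈(8·113+247)/355⌉ − ⌈(7·113+247)/355⌉ = ⌈1151/355⌉ − ⌈1038/355⌉ = 4 − 3 = 1
n=8: ⌈(9·113+247)/355⌉ − ⌈(8·113+247)/355⌉ = ⌈1264/355⌉ − ⌈1151/355⌉ = 4 − 4 = 0
n=9: ⌈(10·113+247)/355⌉ − ⌈(9·113+247)/355⌉ = ⌈1377/355⌉ − ⌈1264/355⌉ = 4 − 4 = 0
n=10: ⌈(11·113+247)/355⌉ − ⌈(10·113+247)/355⌉ = ⌈1490/355⌉ − ⌈1377/355⌉ = 5 − 4 = 1
n=11: ⌈(12·113+247)/355⌉ − ⌈(11·113+247)/355⌉ = ⌈1603/355⌉ − ⌈1490/355⌉ = 5 − 5 = 0
n=12: ⌈(13·113+247)/355⌉ − ⌈(12·113+247)/355⌉ = ⌈1716/355⌉ − ⌈1603/355⌉ = 5 − 5 = 0
n=13: ⌈(14·113+247)/355⌉ − ⌈(13·113+247)/355⌉ = ⌈1829/355⌉ − ⌈1716/355⌉ = 6 − 5 = 1
n=14: ⌈(15·113+247)/355⌉ − ⌈(14·113+247)/355⌉ = ⌈1942/355⌉ − ⌈1829/355⌉ = 6 − 6 = 0
n=15: ⌈(16·113+247)/355⌉ − ⌈(15·113+247)/355⌉ = ⌈2055/355⌉ − ⌈1942/355⌉ = 6 − 6 = 0
n=16: ⌈(17·113+247)/355⌉ − ⌈(16·113+247)/355⌉ = ⌈2168/355⌉ − ⌈2055/355⌉ = 7 − 6 = 1
n=17: ⌈(18·113+247)/355⌉ − ⌈(17·113+247)/355⌉ = ⌈2281/355⌉ − ⌈2168/355⌉ = 7 − 7 = 0
n=18: ⌈(19·113+247)/355⌉ − ⌈(18·113+247)/355⌉ = ⌈2394/355⌉ − ⌈2281/355⌉ = 7 − 7 = 0
n=19: ⌈(20·113+247)/355⌉ − ⌈(19·113+247)/355⌉ = ⌈2507/355⌉ − ⌈2394/355⌉ = 8 − 7 = 1
n=20: ⌈(21·113+247)/355⌉ − ⌈(20·113+247)/355⌉ = ⌈2620/355⌉ − ⌈2507/355⌉ = 8 − 8 = 0
n=21: ⌈(22·113+247)/355⌉ − ⌈(21·113+247)/355⌉ = ⌈2733/355⌉ − ⌈2620/355⌉ = 8 − 8 = 0
n=22: ⌈(23·113+247)/355⌉ − ⌈(22·113+247)/355⌉ = ⌈2846/355⌉ − ⌈2733/355⌉ = 9 − 8 = 1
n=23: ⌈(24·113+247)/355⌉ − ⌈(23·113+247)/355⌉ = ⌈2959/355⌉ − ⌈2846/355⌉ = 9 − 9 = 0
n=24: ⌈(25·113+247)/355⌉ − ⌈(24·113+247)/355⌉ = ⌈3072/355⌉ − ⌈2959/355⌉ = 9 − 9 = 0
n=25: ⌈(26·113+247)/355⌉ − ⌈(25·113+247)/355⌉ = ⌈3185/355⌉ − ⌈3072/355⌉ = 9 − 9 = 0
n=26: ⌈(27·113+247)/355⌉ − ⌈(26·113+247)/355⌉ = ⌈3298/355⌉ − ⌈3185/355⌉ = 10 − 9 = 1
n=27: ⌈(28·113+247)/355⌉ − ⌈(27·113+247)/355⌉ = ⌈3411/355⌉ − ⌈3298/355⌉ = 10 − 10 = 0
n=28: ⌈(29·113+247)/355⌉ − ⌈(28·113+247)/355⌉ = ⌈3524/355⌉ − ⌈3411/355⌉ = 10 − 10 = 0
n=29: ⌈(30·113+247)/355⌉ − ⌈(29·113+247)/355⌉ = ⌈3637/355⌉ − ⌈3524/355⌉ = 11 − 10 = 1
n=30: ⌈(31·113+247)/355⌉ − ⌈(30·113+247)/355⌉ = ⌈3750/355⌉ − ⌈3637/355⌉ = 11 − 11 = 0
n=31: ⌈(32·113+247)/355⌉ − ⌈(31·113+247)/355⌉ = ⌈3863/355⌉ − ⌈3750/355⌉ = 11 − 11 = 0
n=32: ⌈(33·113+247)/355⌉ − ⌈(32·113+247)/355⌉ = ⌈3976/355⌉ − ⌈3863/355⌉ = 12 − 11 = 1
n=33: ⌈(34·113+247)/355⌉ − ⌈(33·113+247)/355⌉ = ⌈4089/355⌉ − ⌈3976/355⌉ = 12 − 12 = 0
n=34: ⌈(35·113+247)/355⌉ − ⌈(34·113+247)/355⌉ = ⌈4202/355⌉ − ⌈4089/355⌉ = 12 − 12 = 0
n=35: ⌈(36·113+247)/355⌉ − ⌈(35·113+247)/355⌉ = ⌈4315/355⌉ − ⌈4202/355⌉ = 13 − 12 = 1
n=36: ⌈(37·113+247)/355⌉ − ⌈(36·113+247)/355⌉ = ⌈4428/355⌉ − ⌈4315/355⌉ = 13 − 13 = 0
n=37: ⌈(38·113+247)/355⌉ − ⌈(37·113+247)/355⌉ = ⌈4541/355⌉ − ⌈4428/355⌉ = 13 − 13 = 0
n=38: ⌈(39·113+247)/355⌉ − ⌈(38·113+247)/355⌉ = ⌈4654/355⌉ − ⌈4541/355⌉ = 14 − 13 = 1
n=39: ⌈(40·113+247)/355⌉ − ⌈(39·113+247)/355⌉ = ⌈4767/355⌉ − ⌈4654/355⌉ = 14 − 14 = 0
n=40: ⌈(41·113+247)/355⌉ − ⌈(40·113+247)/355⌉ = ⌈4880/355⌉ − ⌈4767/355⌉ = 14 − 14 = 0
n=41: ⌈(42·113+247)/355⌉ − ⌈(41·113+247)/355⌉ = ⌈4993/355⌉ − ⌈4880/355⌉ = 15 − 14 = 1
n=42: ⌈(43·113+247)/355⌉ − ⌈(42·113+247)/355⌉ = ⌈5106/355⌉ − ⌈4993/355⌉ = 15 − 15 = 0
n=43: ⌈(44·113+247)/355⌉ − ⌈(43·113+247)/355⌉ = ⌈5219/355⌉ − ⌈5106/355⌉ = 15 − 15 = 0
n=44: ⌈(45·113+247)/355⌉ − ⌈(44·113+247)/355⌉ = ⌈5332/355⌉ − ⌈5219/355⌉ = 16 − 15 = 1
n=45: ⌈(46·113+247)/355⌉ − ⌈(45·113+247)/355⌉ = ⌈5445/355⌉ − ⌈5332/355⌉ = 16 − 16 = 0
n=46: ⌈(47·113+247)/355⌉ − ⌈(46·113+247)/355⌉ = ⌈5558/355⌉ − ⌈5445/355⌉ = 16 − 16 = 0
n=47: ⌈(48·113+247)/355⌉ − ⌈(47·113+247)/355⌉ = ⌈5671/355⌉ − ⌈5558/355⌉ = 16 − 16 = 0
n=48: ⌈(49·113+247)/355⌉ − ⌈(48·113+247)/355⌉ = ⌈5784/355⌉ − ⌈5671/355⌉ = 17 − 16 = 1
n=49: ⌈(50·113+247)/355⌉ − ⌈(49·113+247)/355⌉ = ⌈5897/355⌉ − ⌈5784/355⌉ = 17 − 17 = 0
n=50: ⌈(51·113+247)/355⌉ − ⌈(50·113+247)/355⌉ = ⌈6010/355⌉ − ⌈5897/355⌉ = 17 − 17 = 0
n=51: ⌈(52·113+247)/355⌉ − ⌈(51·113+247)/355⌉ = ⌈6123/355⌉ − ⌈6010/355⌉ = 18 − 17 = 1
n=52: ⌈(53·113+247)/355⌉ − ⌈(52·113+247)/355⌉ = ⌈6236/355⌉ − ⌈6123/355⌉ = 18 − 18 = 0
n=53: ⌈(54·113+247)/355⌉ − ⌈(53·113+247)/355⌉ = ⌈6349/355⌉ − ⌈6236/355⌉ = 18 − 18 = 0
n=54: ⌈(55·113+247)/355⌉ − ⌈(54·113+247)/355⌉ = ⌈6462/355⌉ − ⌈6349/355⌉ = 19 − 18 = 1
n=55: ⌈(56·113+247)/355⌉ − ⌈(55·113+247)/355⌉ = ⌈6575/355⌉ − ⌈6462/355⌉ = 19 − 19 = 0
n=56: ⌈(57·113+247)/355⌉ − ⌈(56·113+247)/355⌉ = ⌈6688/355⌉ − ⌈6575/355⌉ = 19 − 19 = 0
n=57: ⌈(58·113+247)/355⌉ − ⌈(57·113+247)/355⌉ = ⌈6801/355⌉ − ⌈6688/355⌉ = 20 − 19 = 1
n=58: ⌈(59·113+247)/355⌉ − ⌈(58·113+247)/355⌉ = ⌈6914/355⌉ − ⌈6801/355⌉ = 20 − 20 = 0
n=59: ⌈(60·113+247)/355⌉ − ⌈(59·113+247)/355⌉ = ⌈7027/355⌉ − ⌈6914/355⌉ = 20 − 20 = 0
n=60: ⌈(61·113+247)/355⌉ − ⌈(60·113+247)/355⌉ = ⌈7140/355⌉ − ⌈7027/355⌉ = 21 − 20 = 1
n=61: ⌈(62·113+247)/355⌉ − ⌈(61·113+247)/355⌉ = ⌈7253/355⌉ − ⌈7140/355⌉ = 21 − 21 = 0
n=62: ⌈(63·113+247)/355⌉ − ⌈(62·113+247)/355⌉ = ⌈7366/355⌉ − ⌈7253/355⌉ = 21 − 21 = 0
n=63: ⌈(64·113+247)/355⌉ − ⌈(63·113+247)/355⌉ = ⌈7479/355⌉ − ⌈7366/355⌉ = 22 − 21 = 1
n=64: ⌈(65·113+247)/355⌉ − ⌈(64·113+247)/355⌉ = ⌈7592/355⌉ − ⌈7479/355⌉ = 22 − 22 = 0
n=65: ⌈(66·113+247)/355⌉ − ⌈(65·113+247)/355⌉ = ⌈7705/355⌉ − ⌈7592/355⌉ = 22 − 22 = 0
n=66: ⌈(67·113+247)/355⌉ − ⌈(66·113+247)/355⌉ = ⌈7818/355⌉ − ⌈7705/355⌉ = 23 − 22 = 1
n=67: ⌈(68·113+247)/355⌉ − ⌈(67·113+247)/355⌉ = ⌈7931/355⌉ − ⌈7818/355⌉ = 23 − 23 = 0
n=68: ⌈(69·113+247)/355⌉ − ⌈(68·113+247)/355⌉ = ⌈8044/355⌉ − ⌈7931/355⌉ = 23 − 23 = 0
n=69: ⌈(70·113+247)/355⌉ − ⌈(69·113+247)/355⌉ = ⌈8157/355⌉ − ⌈8044/355⌉ = 23 − 23 = 0
n=70: ⌈(71·113+247)/355⌉ − ⌈(70·113+247)/355⌉ = ⌈8270/355⌉ − ⌈8157/355⌉ = 24 − 23 = 1
n=71: ⌈(72·113+247)/355⌉ − ⌈(71·113+247)/355⌉ = ⌈8383/355⌉ − ⌈8270/355⌉ = 24 − 24 = 0
n=72: ⌈(73·113+247)/355⌉ − ⌈(72·113+247)/355⌉ = ⌈8496/355⌉ − ⌈8383/355⌉ = 24 − 24 = 0
n=73: ⌈(74·113+247)/355⌉ − ⌈(73·113+247)/355⌉ = ⌈8609/355⌉ − ⌈8496/355⌉ = 25 − 24 = 1
n=74: ⌈(75·113+247)/355⌉ − ⌈(74·113+247)/355⌉ = ⌈8722/355⌉ − ⌈8609/355⌉ = 25 − 25 = 0
n=75: ⌈(76·113+247)/355⌉ − ⌈(75·113+247)/355⌉ = ⌈8835/355⌉ − ⌈8722/355⌉ = 25 − 25 = 0
n=76: ⌈(77·113+247)/355⌉ − ⌈(76·113+247)/355⌉ = ⌈8948/355⌉ − ⌈8835/355⌉ = 26 − 25 = 1
n=77: ⌈(78·113+247)/355⌉ − ⌈(77·113+247)/355⌉ = ⌈9061/355⌉ − ⌈8948/355⌉ = 26 − 26 = 0
n=78: ⌈(79·113+247)/355⌉ − ⌈(78·113+247)/355⌉ = ⌈9174/355⌉ − ⌈9061/355⌉ = 26 − 26 = 0
n=79: ⌈(80·113+247)/355⌉ − ⌈(79·113+247)/355⌉ = ⌈9287/355⌉ − ⌈9174/355⌉ = 27 − 26 = 1


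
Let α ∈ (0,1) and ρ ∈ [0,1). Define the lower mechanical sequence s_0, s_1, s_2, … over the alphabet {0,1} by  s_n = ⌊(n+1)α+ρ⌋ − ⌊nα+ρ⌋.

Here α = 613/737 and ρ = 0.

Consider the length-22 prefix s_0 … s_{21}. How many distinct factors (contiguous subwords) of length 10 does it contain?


7

t_n = ⌊(n·613)/737⌋ for n = 0 … 22:
  n=0…9: ⌊0/737⌋=0 ⌊613/737⌋=0 ⌊1226/737⌋=1 ⌊1839/737⌋=2 ⌊2452/737⌋=3 ⌊3065/737⌋=4 ⌊3678/737⌋=4 ⌊4291/737⌋=5 ⌊4904/737⌋=6 ⌊5517/737⌋=7
  n=10…19: ⌊6130/737⌋=8 ⌊6743/737⌋=9 ⌊7356/737⌋=9 ⌊7969/737⌋=10 ⌊8582/737⌋=11 ⌊9195/737⌋=12 ⌊9808/737⌋=13 ⌊10421/737⌋=14 ⌊11034/737⌋=14 ⌊11647/737⌋=15
  n=20…22: ⌊12260/737⌋=16 ⌊12873/737⌋=17 ⌊13486/737⌋=18
s_n = t_(n+1) − t_n for n = 0 … 21 gives
prefix = 0111101111101111101111
slide a length-10 window over [0..9] … [12..21] (13 windows); first occurrence of each distinct factor:
  [  0..  9] 0111101111
  [  1.. 10] 1111011111
  [  2.. 11] 1110111110
  [  3.. 12] 1101111101
  [  4.. 13] 1011111011
  [  5.. 14] 0111110111
  [  6.. 15] 1111101111
  (the other 6 windows repeat one of these)
distinct factors: {0111101111, 0111110111, 1011111011, 1101111101, 1110111110, 1111011111, 1111101111}
count = 7  (Sturmian bound for length 10 is 11)


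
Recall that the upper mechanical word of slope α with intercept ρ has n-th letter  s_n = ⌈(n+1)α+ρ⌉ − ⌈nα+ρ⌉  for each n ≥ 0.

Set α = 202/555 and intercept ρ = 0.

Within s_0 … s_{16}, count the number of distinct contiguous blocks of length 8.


t_n = ⌈(n·202)/555⌉ for n = 0 … 17:
  n=0…9: ⌈0/555⌉=0 ⌈202/555⌉=1 ⌈404/555⌉=1 ⌈606/555⌉=2 ⌈808/555⌉=2 ⌈1010/555⌉=2 ⌈1212/555⌉=3 ⌈1414/555⌉=3 ⌈1616/555⌉=3 ⌈1818/555⌉=4
  n=10…17: ⌈2020/555⌉=4 ⌈2222/555⌉=5 ⌈2424/555⌉=5 ⌈2626/555⌉=5 ⌈2828/555⌉=6 ⌈3030/555⌉=6 ⌈3232/555⌉=6 ⌈3434/555⌉=7
s_n = t_(n+1) − t_n for n = 0 … 16 gives
prefix = 10100100101001001
slide a length-8 window over [0..7] … [9..16] (10 windows); first occurrence of each distinct factor:
  [  0..  7] 10100100
  [  1..  8] 01001001
  [  2..  9] 10010010
  [  3.. 10] 00100101
  [  4.. 11] 01001010
  [  5.. 12] 10010100
  [  6.. 13] 00101001
  [  7.. 14] 01010010
  (the other 2 windows repeat one of these)
distinct factors: {00100101, 00101001, 01001001, 01001010, 01010010, 10010010, 10010100, 10100100}
count = 8  (Sturmian bound for length 8 is 9)

8


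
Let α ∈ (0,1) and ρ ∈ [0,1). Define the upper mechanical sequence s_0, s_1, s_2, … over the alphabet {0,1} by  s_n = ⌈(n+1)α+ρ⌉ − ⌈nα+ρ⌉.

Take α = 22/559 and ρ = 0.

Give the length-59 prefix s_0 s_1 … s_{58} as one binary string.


n=0: ⌈(1·22)/559⌉ − ⌈(0·22)/559⌉ = ⌈22/559⌉ − ⌈0/559⌉ = 1 − 0 = 1
n=1: ⌈(2·22)/559⌉ − ⌈(1·22)/559⌉ = ⌈44/559⌉ − ⌈22/559⌉ = 1 − 1 = 0
n=2: ⌈(3·22)/559⌉ − ⌈(2·22)/559⌉ = ⌈66/559⌉ − ⌈44/559⌉ = 1 − 1 = 0
n=3: ⌈(4·22)/559⌉ − ⌈(3·22)/559⌉ = ⌈88/559⌉ − ⌈66/559⌉ = 1 − 1 = 0
n=4: ⌈(5·22)/559⌉ − ⌈(4·22)/559⌉ = ⌈110/559⌉ − ⌈88/559⌉ = 1 − 1 = 0
n=5: ⌈(6·22)/559⌉ − ⌈(5·22)/559⌉ = ⌈132/559⌉ − ⌈110/559⌉ = 1 − 1 = 0
n=6: ⌈(7·22)/559⌉ − ⌈(6·22)/559⌉ = ⌈154/559⌉ − ⌈132/559⌉ = 1 − 1 = 0
n=7: ⌈(8·22)/559⌉ − ⌈(7·22)/559⌉ = ⌈176/559⌉ − ⌈154/559⌉ = 1 − 1 = 0
n=8: ⌈(9·22)/559⌉ − ⌈(8·22)/559⌉ = ⌈198/559⌉ − ⌈176/559⌉ = 1 − 1 = 0
n=9: ⌈(10·22)/559⌉ − ⌈(9·22)/559⌉ = ⌈220/559⌉ − ⌈198/559⌉ = 1 − 1 = 0
n=10: ⌈(11·22)/559⌉ − ⌈(10·22)/559⌉ = ⌈242/559⌉ − ⌈220/559⌉ = 1 − 1 = 0
n=11: ⌈(12·22)/559⌉ − ⌈(11·22)/559⌉ = ⌈264/559⌉ − ⌈242/559⌉ = 1 − 1 = 0
n=12: ⌈(13·22)/559⌉ − ⌈(12·22)/559⌉ = ⌈286/559⌉ − ⌈264/559⌉ = 1 − 1 = 0
n=13: ⌈(14·22)/559⌉ − ⌈(13·22)/559⌉ = ⌈308/559⌉ − ⌈286/559⌉ = 1 − 1 = 0
n=14: ⌈(15·22)/559⌉ − ⌈(14·22)/559⌉ = ⌈330/559⌉ − ⌈308/559⌉ = 1 − 1 = 0
n=15: ⌈(16·22)/559⌉ − ⌈(15·22)/559⌉ = ⌈352/559⌉ − ⌈330/559⌉ = 1 − 1 = 0
n=16: ⌈(17·22)/559⌉ − ⌈(16·22)/559⌉ = ⌈374/559⌉ − ⌈352/559⌉ = 1 − 1 = 0
n=17: ⌈(18·22)/559⌉ − ⌈(17·22)/559⌉ = ⌈396/559⌉ − ⌈374/559⌉ = 1 − 1 = 0
n=18: ⌈(19·22)/559⌉ − ⌈(18·22)/559⌉ = ⌈418/559⌉ − ⌈396/559⌉ = 1 − 1 = 0
n=19: ⌈(20·22)/559⌉ − ⌈(19·22)/559⌉ = ⌈440/559⌉ − ⌈418/559⌉ = 1 − 1 = 0
n=20: ⌈(21·22)/559⌉ − ⌈(20·22)/559⌉ = ⌈462/559⌉ − ⌈440/559⌉ = 1 − 1 = 0
n=21: ⌈(22·22)/559⌉ − ⌈(21·22)/559⌉ = ⌈484/559⌉ − ⌈462/559⌉ = 1 − 1 = 0
n=22: ⌈(23·22)/559⌉ − ⌈(22·22)/559⌉ = ⌈506/559⌉ − ⌈484/559⌉ = 1 − 1 = 0
n=23: ⌈(24·22)/559⌉ − ⌈(23·22)/559⌉ = ⌈528/559⌉ − ⌈506/559⌉ = 1 − 1 = 0
n=24: ⌈(25·22)/559⌉ − ⌈(24·22)/559⌉ = ⌈550/559⌉ − ⌈528/559⌉ = 1 − 1 = 0
n=25: ⌈(26·22)/559⌉ − ⌈(25·22)/559⌉ = ⌈572/559⌉ − ⌈550/559⌉ = 2 − 1 = 1
n=26: ⌈(27·22)/559⌉ − ⌈(26·22)/559⌉ = ⌈594/559⌉ − ⌈572/559⌉ = 2 − 2 = 0
n=27: ⌈(28·22)/559⌉ − ⌈(27·22)/559⌉ = ⌈616/559⌉ − ⌈594/559⌉ = 2 − 2 = 0
n=28: ⌈(29·22)/559⌉ − ⌈(28·22)/559⌉ = ⌈638/559⌉ − ⌈616/559⌉ = 2 − 2 = 0
n=29: ⌈(30·22)/559⌉ − ⌈(29·22)/559⌉ = ⌈660/559⌉ − ⌈638/559⌉ = 2 − 2 = 0
n=30: ⌈(31·22)/559⌉ − ⌈(30·22)/559⌉ = ⌈682/559⌉ − ⌈660/559⌉ = 2 − 2 = 0
n=31: ⌈(32·22)/559⌉ − ⌈(31·22)/559⌉ = ⌈704/559⌉ − ⌈682/559⌉ = 2 − 2 = 0
n=32: ⌈(33·22)/559⌉ − ⌈(32·22)/559⌉ = ⌈726/559⌉ − ⌈704/559⌉ = 2 − 2 = 0
n=33: ⌈(34·22)/559⌉ − ⌈(33·22)/559⌉ = ⌈748/559⌉ − ⌈726/559⌉ = 2 − 2 = 0
n=34: ⌈(35·22)/559⌉ − ⌈(34·22)/559⌉ = ⌈770/559⌉ − ⌈748/559⌉ = 2 − 2 = 0
n=35: ⌈(36·22)/559⌉ − ⌈(35·22)/559⌉ = ⌈792/559⌉ − ⌈770/559⌉ = 2 − 2 = 0
n=36: ⌈(37·22)/559⌉ − ⌈(36·22)/559⌉ = ⌈814/559⌉ − ⌈792/559⌉ = 2 − 2 = 0
n=37: ⌈(38·22)/559⌉ − ⌈(37·22)/559⌉ = ⌈836/559⌉ − ⌈814/559⌉ = 2 − 2 = 0
n=38: ⌈(39·22)/559⌉ − ⌈(38·22)/559⌉ = ⌈858/559⌉ − ⌈836/559⌉ = 2 − 2 = 0
n=39: ⌈(40·22)/559⌉ − ⌈(39·22)/559⌉ = ⌈880/559⌉ − ⌈858/559⌉ = 2 − 2 = 0
n=40: ⌈(41·22)/559⌉ − ⌈(40·22)/559⌉ = ⌈902/559⌉ − ⌈880/559⌉ = 2 − 2 = 0
n=41: ⌈(42·22)/559⌉ − ⌈(41·22)/559⌉ = ⌈924/559⌉ − ⌈902/559⌉ = 2 − 2 = 0
n=42: ⌈(43·22)/559⌉ − ⌈(42·22)/559⌉ = ⌈946/559⌉ − ⌈924/559⌉ = 2 − 2 = 0
n=43: ⌈(44·22)/559⌉ − ⌈(43·22)/559⌉ = ⌈968/559⌉ − ⌈946/559⌉ = 2 − 2 = 0
n=44: ⌈(45·22)/559⌉ − ⌈(44·22)/559⌉ = ⌈990/559⌉ − ⌈968/559⌉ = 2 − 2 = 0
n=45: ⌈(46·22)/559⌉ − ⌈(45·22)/559⌉ = ⌈1012/559⌉ − ⌈990/559⌉ = 2 − 2 = 0
n=46: ⌈(47·22)/559⌉ − ⌈(46·22)/559⌉ = ⌈1034/559⌉ − ⌈1012/559⌉ = 2 − 2 = 0
n=47: ⌈(48·22)/559⌉ − ⌈(47·22)/559⌉ = ⌈1056/559⌉ − ⌈1034/559⌉ = 2 − 2 = 0
n=48: ⌈(49·22)/559⌉ − ⌈(48·22)/559⌉ = ⌈1078/559⌉ − ⌈1056/559⌉ = 2 − 2 = 0
n=49: ⌈(50·22)/559⌉ − ⌈(49·22)/559⌉ = ⌈1100/559⌉ − ⌈1078/559⌉ = 2 − 2 = 0
n=50: ⌈(51·22)/559⌉ − ⌈(50·22)/559⌉ = ⌈1122/559⌉ − ⌈1100/559⌉ = 3 − 2 = 1
n=51: ⌈(52·22)/559⌉ − ⌈(51·22)/559⌉ = ⌈1144/559⌉ − ⌈1122/559⌉ = 3 − 3 = 0
n=52: ⌈(53·22)/559⌉ − ⌈(52·22)/559⌉ = ⌈1166/559⌉ − ⌈1144/559⌉ = 3 − 3 = 0
n=53: ⌈(54·22)/559⌉ − ⌈(53·22)/559⌉ = ⌈1188/559⌉ − ⌈1166/559⌉ = 3 − 3 = 0
n=54: ⌈(55·22)/559⌉ − ⌈(54·22)/559⌉ = ⌈1210/559⌉ − ⌈1188/559⌉ = 3 − 3 = 0
n=55: ⌈(56·22)/559⌉ − ⌈(55·22)/559⌉ = ⌈1232/559⌉ − ⌈1210/559⌉ = 3 − 3 = 0
n=56: ⌈(57·22)/559⌉ − ⌈(56·22)/559⌉ = ⌈1254/559⌉ − ⌈1232/559⌉ = 3 − 3 = 0
n=57: ⌈(58·22)/559⌉ − ⌈(57·22)/559⌉ = ⌈1276/559⌉ − ⌈1254/559⌉ = 3 − 3 = 0
n=58: ⌈(59·22)/559⌉ − ⌈(58·22)/559⌉ = ⌈1298/559⌉ − ⌈1276/559⌉ = 3 − 3 = 0

10000000000000000000000001000000000000000000000000100000000


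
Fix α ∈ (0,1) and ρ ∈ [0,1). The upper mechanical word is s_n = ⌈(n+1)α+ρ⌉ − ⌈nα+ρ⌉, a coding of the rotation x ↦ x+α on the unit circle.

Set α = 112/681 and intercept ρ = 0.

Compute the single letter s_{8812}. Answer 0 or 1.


(n+1)α + ρ = (8813·112) / 681 = 987056/681
nα + ρ     = (8812·112) / 681 = 986944/681
⌈987056/681⌉ = 1450,  ⌈986944/681⌉ = 1450
s_{8812} = 1450 − 1450 = 0

0


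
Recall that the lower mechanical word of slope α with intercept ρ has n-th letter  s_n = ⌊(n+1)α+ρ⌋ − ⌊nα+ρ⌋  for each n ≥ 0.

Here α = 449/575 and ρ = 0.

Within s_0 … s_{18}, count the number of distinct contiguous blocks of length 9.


9

t_n = ⌊(n·449)/575⌋ for n = 0 … 19:
  n=0…9: ⌊0/575⌋=0 ⌊449/575⌋=0 ⌊898/575⌋=1 ⌊1347/575⌋=2 ⌊1796/575⌋=3 ⌊2245/575⌋=3 ⌊2694/575⌋=4 ⌊3143/575⌋=5 ⌊3592/575⌋=6 ⌊4041/575⌋=7
  n=10…19: ⌊4490/575⌋=7 ⌊4939/575⌋=8 ⌊5388/575⌋=9 ⌊5837/575⌋=10 ⌊6286/575⌋=10 ⌊6735/575⌋=11 ⌊7184/575⌋=12 ⌊7633/575⌋=13 ⌊8082/575⌋=14 ⌊8531/575⌋=14
s_n = t_(n+1) − t_n for n = 0 … 18 gives
prefix = 0111011110111011110
slide a length-9 window over [0..8] … [10..18] (11 windows); first occurrence of each distinct factor:
  [  0..  8] 011101111
  [  1..  9] 111011110
  [  2.. 10] 110111101
  [  3.. 11] 101111011
  [  4.. 12] 011110111
  [  5.. 13] 111101110
  [  6.. 14] 111011101
  [  7.. 15] 110111011
  [  8.. 16] 101110111
  (the other 2 windows repeat one of these)
distinct factors: {011101111, 011110111, 101110111, 101111011, 110111011, 110111101, 111011101, 111011110, 111101110}
count = 9  (Sturmian bound for length 9 is 10)


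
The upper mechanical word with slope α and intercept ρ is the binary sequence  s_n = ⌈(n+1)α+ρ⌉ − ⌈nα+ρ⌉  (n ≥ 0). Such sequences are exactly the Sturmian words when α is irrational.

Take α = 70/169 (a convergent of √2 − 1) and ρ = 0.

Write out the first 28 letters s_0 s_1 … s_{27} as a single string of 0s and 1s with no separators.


1010100101001010100101001010

n=0: ⌈(1·70)/169⌉ − ⌈(0·70)/169⌉ = ⌈70/169⌉ − ⌈0/169⌉ = 1 − 0 = 1
n=1: ⌈(2·70)/169⌉ − ⌈(1·70)/169⌉ = ⌈140/169⌉ − ⌈70/169⌉ = 1 − 1 = 0
n=2: ⌈(3·70)/169⌉ − ⌈(2·70)/169⌉ = ⌈210/169⌉ − ⌈140/169⌉ = 2 − 1 = 1
n=3: ⌈(4·70)/169⌉ − ⌈(3·70)/169⌉ = ⌈280/169⌉ − ⌈210/169⌉ = 2 − 2 = 0
n=4: ⌈(5·70)/169⌉ − ⌈(4·70)/169⌉ = ⌈350/169⌉ − ⌈280/169⌉ = 3 − 2 = 1
n=5: ⌈(6·70)/169⌉ − ⌈(5·70)/169⌉ = ⌈420/169⌉ − ⌈350/169⌉ = 3 − 3 = 0
n=6: ⌈(7·70)/169⌉ − ⌈(6·70)/169⌉ = ⌈490/169⌉ − ⌈420/169⌉ = 3 − 3 = 0
n=7: ⌈(8·70)/169⌉ − ⌈(7·70)/169⌉ = ⌈560/169⌉ − ⌈490/169⌉ = 4 − 3 = 1
n=8: ⌈(9·70)/169⌉ − ⌈(8·70)/169⌉ = ⌈630/169⌉ − ⌈560/169⌉ = 4 − 4 = 0
n=9: ⌈(10·70)/169⌉ − ⌈(9·70)/169⌉ = ⌈700/169⌉ − ⌈630/169⌉ = 5 − 4 = 1
n=10: ⌈(11·70)/169⌉ − ⌈(10·70)/169⌉ = ⌈770/169⌉ − ⌈700/169⌉ = 5 − 5 = 0
n=11: ⌈(12·70)/169⌉ − ⌈(11·70)/169⌉ = ⌈840/169⌉ − ⌈770/169⌉ = 5 − 5 = 0
n=12: ⌈(13·70)/169⌉ − ⌈(12·70)/169⌉ = ⌈910/169⌉ − ⌈840/169⌉ = 6 − 5 = 1
n=13: ⌈(14·70)/169⌉ − ⌈(13·70)/169⌉ = ⌈980/169⌉ − ⌈910/169⌉ = 6 − 6 = 0
n=14: ⌈(15·70)/169⌉ − ⌈(14·70)/169⌉ = ⌈1050/169⌉ − ⌈980/169⌉ = 7 − 6 = 1
n=15: ⌈(16·70)/169⌉ − ⌈(15·70)/169⌉ = ⌈1120/169⌉ − ⌈1050/169⌉ = 7 − 7 = 0
n=16: ⌈(17·70)/169⌉ − ⌈(16·70)/169⌉ = ⌈1190/169⌉ − ⌈1120/169⌉ = 8 − 7 = 1
n=17: ⌈(18·70)/169⌉ − ⌈(17·70)/169⌉ = ⌈1260/169⌉ − ⌈1190/169⌉ = 8 − 8 = 0
n=18: ⌈(19·70)/169⌉ − ⌈(18·70)/169⌉ = ⌈1330/169⌉ − ⌈1260/169⌉ = 8 − 8 = 0
n=19: ⌈(20·70)/169⌉ − ⌈(19·70)/169⌉ = ⌈1400/169⌉ − ⌈1330/169⌉ = 9 − 8 = 1
n=20: ⌈(21·70)/169⌉ − ⌈(20·70)/169⌉ = ⌈1470/169⌉ − ⌈1400/169⌉ = 9 − 9 = 0
n=21: ⌈(22·70)/169⌉ − ⌈(21·70)/169⌉ = ⌈1540/169⌉ − ⌈1470/169⌉ = 10 − 9 = 1
n=22: ⌈(23·70)/169⌉ − ⌈(22·70)/169⌉ = ⌈1610/169⌉ − ⌈1540/169⌉ = 10 − 10 = 0
n=23: ⌈(24·70)/169⌉ − ⌈(23·70)/169⌉ = ⌈1680/169⌉ − ⌈1610/169⌉ = 10 − 10 = 0
n=24: ⌈(25·70)/169⌉ − ⌈(24·70)/169⌉ = ⌈1750/169⌉ − ⌈1680/169⌉ = 11 − 10 = 1
n=25: ⌈(26·70)/169⌉ − ⌈(25·70)/169⌉ = ⌈1820/169⌉ − ⌈1750/169⌉ = 11 − 11 = 0
n=26: ⌈(27·70)/169⌉ − ⌈(26·70)/169⌉ = ⌈1890/169⌉ − ⌈1820/169⌉ = 12 − 11 = 1
n=27: ⌈(28·70)/169⌉ − ⌈(27·70)/169⌉ = ⌈1960/169⌉ − ⌈1890/169⌉ = 12 − 12 = 0
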